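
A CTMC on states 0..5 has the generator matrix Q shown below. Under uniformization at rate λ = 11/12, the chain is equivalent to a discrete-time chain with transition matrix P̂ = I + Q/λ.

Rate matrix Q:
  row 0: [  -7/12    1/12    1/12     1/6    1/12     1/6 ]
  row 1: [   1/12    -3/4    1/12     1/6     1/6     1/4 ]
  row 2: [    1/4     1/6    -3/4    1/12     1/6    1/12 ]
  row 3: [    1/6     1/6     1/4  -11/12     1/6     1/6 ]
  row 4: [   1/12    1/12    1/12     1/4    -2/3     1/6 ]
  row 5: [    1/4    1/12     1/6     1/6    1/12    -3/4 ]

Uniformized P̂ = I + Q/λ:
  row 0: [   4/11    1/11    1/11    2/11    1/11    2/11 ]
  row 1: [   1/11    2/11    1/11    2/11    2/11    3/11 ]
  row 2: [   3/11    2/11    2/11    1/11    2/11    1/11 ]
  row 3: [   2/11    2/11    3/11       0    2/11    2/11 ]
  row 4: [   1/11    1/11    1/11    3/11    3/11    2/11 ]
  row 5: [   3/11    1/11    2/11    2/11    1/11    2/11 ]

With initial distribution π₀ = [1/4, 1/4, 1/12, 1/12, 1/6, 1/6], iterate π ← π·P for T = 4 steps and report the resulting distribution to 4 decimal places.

π = [0.2266, 0.1304, 0.1489, 0.1546, 0.1594, 0.1801]

t=0: π = [0.2500, 0.2500, 0.0833, 0.0833, 0.1667, 0.1667]
t=1: π = [0.2121, 0.1288, 0.1288, 0.1742, 0.1591, 0.1970]
t=2: π = [0.2238, 0.1302, 0.1522, 0.1529, 0.1591, 0.1818]
t=3: π = [0.2266, 0.1305, 0.1491, 0.1546, 0.1594, 0.1798]
t=4: π = [0.2266, 0.1304, 0.1489, 0.1546, 0.1594, 0.1801]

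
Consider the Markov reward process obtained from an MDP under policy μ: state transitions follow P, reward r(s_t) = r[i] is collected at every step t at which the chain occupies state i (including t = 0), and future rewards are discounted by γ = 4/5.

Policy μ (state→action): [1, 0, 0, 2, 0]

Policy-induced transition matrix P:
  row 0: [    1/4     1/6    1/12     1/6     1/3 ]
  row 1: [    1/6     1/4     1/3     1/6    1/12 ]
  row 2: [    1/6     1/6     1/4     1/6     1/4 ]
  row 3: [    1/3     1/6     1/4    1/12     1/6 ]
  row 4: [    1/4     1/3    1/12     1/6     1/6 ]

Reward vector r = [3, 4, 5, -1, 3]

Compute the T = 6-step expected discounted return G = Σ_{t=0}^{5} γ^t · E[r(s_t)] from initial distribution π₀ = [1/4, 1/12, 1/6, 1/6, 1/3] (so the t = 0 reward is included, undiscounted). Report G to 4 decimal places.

t=0: π = [0.2500, 0.0833, 0.1667, 0.1667, 0.3333], E[r] = 2.7500, γ^t·E[r] = 2.750000, running G = 2.750000
t=1: π = [0.2431, 0.2292, 0.1597, 0.1528, 0.2153], E[r] = 2.9375, γ^t·E[r] = 2.350000, running G = 5.100000
t=2: π = [0.2303, 0.2216, 0.1927, 0.1539, 0.2014], E[r] = 2.9913, γ^t·E[r] = 1.914444, running G = 7.014444
t=3: π = [0.2283, 0.2187, 0.1965, 0.1538, 0.2026], E[r] = 2.9964, γ^t·E[r] = 1.534148, running G = 8.548593
t=4: π = [0.2282, 0.2187, 0.1964, 0.1538, 0.2029], E[r] = 2.9961, γ^t·E[r] = 1.227195, running G = 9.775788
t=5: π = [0.2282, 0.2187, 0.1964, 0.1538, 0.2028], E[r] = 2.9961, γ^t·E[r] = 0.981750, running G = 10.757538

G = 10.7575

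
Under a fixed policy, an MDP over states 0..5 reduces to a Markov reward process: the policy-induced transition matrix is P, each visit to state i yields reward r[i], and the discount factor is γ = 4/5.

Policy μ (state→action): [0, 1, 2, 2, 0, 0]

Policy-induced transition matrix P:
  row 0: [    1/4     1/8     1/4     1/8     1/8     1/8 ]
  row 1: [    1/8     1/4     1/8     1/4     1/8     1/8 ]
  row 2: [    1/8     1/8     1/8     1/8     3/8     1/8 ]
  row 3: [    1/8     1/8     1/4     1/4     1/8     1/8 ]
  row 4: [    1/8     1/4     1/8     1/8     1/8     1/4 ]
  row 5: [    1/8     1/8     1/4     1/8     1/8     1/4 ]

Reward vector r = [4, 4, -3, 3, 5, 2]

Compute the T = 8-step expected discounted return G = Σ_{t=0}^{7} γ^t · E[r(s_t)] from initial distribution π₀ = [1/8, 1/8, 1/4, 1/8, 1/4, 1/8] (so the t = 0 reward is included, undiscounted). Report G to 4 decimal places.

t=0: π = [0.1250, 0.1250, 0.2500, 0.1250, 0.2500, 0.1250], E[r] = 2.1250, γ^t·E[r] = 2.125000, running G = 2.125000
t=1: π = [0.1406, 0.1719, 0.1719, 0.1563, 0.1875, 0.1719], E[r] = 2.4844, γ^t·E[r] = 1.987500, running G = 4.112500
t=2: π = [0.1426, 0.1699, 0.1836, 0.1660, 0.1680, 0.1699], E[r] = 2.3770, γ^t·E[r] = 1.521250, running G = 5.633750
t=3: π = [0.1428, 0.1672, 0.1848, 0.1670, 0.1709, 0.1672], E[r] = 2.3757, γ^t·E[r] = 1.216375, running G = 6.850125
t=4: π = [0.1429, 0.1673, 0.1846, 0.1668, 0.1712, 0.1673], E[r] = 2.3775, γ^t·E[r] = 0.973813, running G = 7.823938
t=5: π = [0.1429, 0.1673, 0.1846, 0.1668, 0.1712, 0.1673], E[r] = 2.3775, γ^t·E[r] = 0.779059, running G = 8.602996
t=6: π = [0.1429, 0.1673, 0.1846, 0.1668, 0.1712, 0.1673], E[r] = 2.3775, γ^t·E[r] = 0.623240, running G = 9.226236
t=7: π = [0.1429, 0.1673, 0.1846, 0.1668, 0.1712, 0.1673], E[r] = 2.3775, γ^t·E[r] = 0.498592, running G = 9.724828

G = 9.7248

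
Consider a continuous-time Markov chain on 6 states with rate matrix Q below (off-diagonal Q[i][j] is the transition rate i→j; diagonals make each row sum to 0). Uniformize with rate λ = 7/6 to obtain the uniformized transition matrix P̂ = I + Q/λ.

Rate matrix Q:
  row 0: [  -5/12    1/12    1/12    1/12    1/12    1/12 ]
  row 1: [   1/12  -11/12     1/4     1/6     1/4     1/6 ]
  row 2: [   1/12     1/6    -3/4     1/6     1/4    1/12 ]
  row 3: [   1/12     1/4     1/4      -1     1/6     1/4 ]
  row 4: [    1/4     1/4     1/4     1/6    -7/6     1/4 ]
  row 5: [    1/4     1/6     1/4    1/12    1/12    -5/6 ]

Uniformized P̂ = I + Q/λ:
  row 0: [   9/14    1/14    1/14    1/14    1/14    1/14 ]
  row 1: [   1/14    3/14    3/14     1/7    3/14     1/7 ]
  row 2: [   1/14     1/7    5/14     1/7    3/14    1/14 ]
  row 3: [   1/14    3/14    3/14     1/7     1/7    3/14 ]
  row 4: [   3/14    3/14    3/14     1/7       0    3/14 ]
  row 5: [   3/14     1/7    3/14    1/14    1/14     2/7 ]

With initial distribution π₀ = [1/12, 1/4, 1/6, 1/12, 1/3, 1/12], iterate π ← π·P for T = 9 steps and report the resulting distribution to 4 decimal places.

π = [0.2562, 0.1524, 0.2074, 0.1140, 0.1223, 0.1478]

t=0: π = [0.0833, 0.2500, 0.1667, 0.0833, 0.3333, 0.0833]
t=1: π = [0.1786, 0.1845, 0.2262, 0.1310, 0.1131, 0.1667]
t=2: π = [0.2134, 0.1607, 0.2211, 0.1182, 0.1314, 0.1552]
t=3: π = [0.2343, 0.1569, 0.2154, 0.1165, 0.1250, 0.1518]
t=4: π = [0.2449, 0.1546, 0.2116, 0.1153, 0.1240, 0.1497]
t=5: π = [0.2505, 0.1535, 0.2095, 0.1147, 0.1231, 0.1487]
t=6: π = [0.2534, 0.1529, 0.2084, 0.1143, 0.1227, 0.1482]
t=7: π = [0.2549, 0.1526, 0.2079, 0.1142, 0.1225, 0.1480]
t=8: π = [0.2557, 0.1525, 0.2076, 0.1141, 0.1223, 0.1478]
t=9: π = [0.2562, 0.1524, 0.2074, 0.1140, 0.1223, 0.1478]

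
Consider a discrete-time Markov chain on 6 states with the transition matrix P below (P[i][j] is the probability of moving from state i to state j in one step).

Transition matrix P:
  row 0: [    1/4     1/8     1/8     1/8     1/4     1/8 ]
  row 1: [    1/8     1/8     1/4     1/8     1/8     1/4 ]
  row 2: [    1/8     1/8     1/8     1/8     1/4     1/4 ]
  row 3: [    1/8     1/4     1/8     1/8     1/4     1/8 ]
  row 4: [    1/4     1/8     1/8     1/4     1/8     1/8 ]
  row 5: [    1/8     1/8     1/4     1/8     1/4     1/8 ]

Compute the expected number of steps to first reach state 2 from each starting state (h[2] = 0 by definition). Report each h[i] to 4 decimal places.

First-step conditioning: h[2] = 0; for i ≠ 2, h[i] = 1 + Σ_k P[i][k]·h[k].
  h[0] = 1 + 1/4·h[0] + 1/8·h[1] + 1/8·h[3] + 1/4·h[4] + 1/8·h[5]
  h[1] = 1 + 1/8·h[0] + 1/8·h[1] + 1/8·h[3] + 1/8·h[4] + 1/4·h[5]
  h[3] = 1 + 1/8·h[0] + 1/4·h[1] + 1/8·h[3] + 1/4·h[4] + 1/8·h[5]
  h[4] = 1 + 1/4·h[0] + 1/8·h[1] + 1/4·h[3] + 1/8·h[4] + 1/8·h[5]
  h[5] = 1 + 1/8·h[0] + 1/8·h[1] + 1/8·h[3] + 1/4·h[4] + 1/8·h[5]
Solving the 5×5 linear system over states ≠ 2 gives exactly h = [9232/1485, 7936/1485, 0, 1814/297, 9214/1485, 8078/1485] (h[2] = 0 is the target).

h = [6.2168, 5.3441, 0.0000, 6.1077, 6.2047, 5.4397]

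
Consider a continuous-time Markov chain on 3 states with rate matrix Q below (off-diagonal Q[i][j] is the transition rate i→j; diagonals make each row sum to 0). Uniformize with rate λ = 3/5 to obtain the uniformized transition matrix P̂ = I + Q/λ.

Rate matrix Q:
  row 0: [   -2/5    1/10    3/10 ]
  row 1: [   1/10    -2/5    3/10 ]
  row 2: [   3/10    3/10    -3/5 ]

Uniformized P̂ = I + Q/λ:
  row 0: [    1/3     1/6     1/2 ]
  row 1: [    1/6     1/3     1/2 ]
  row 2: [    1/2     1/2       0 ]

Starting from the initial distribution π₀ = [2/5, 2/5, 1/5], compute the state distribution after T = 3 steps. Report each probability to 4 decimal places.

π = [0.3250, 0.3250, 0.3500]

t=0: π = [0.4000, 0.4000, 0.2000]
t=1: π = [0.3000, 0.3000, 0.4000]
t=2: π = [0.3500, 0.3500, 0.3000]
t=3: π = [0.3250, 0.3250, 0.3500]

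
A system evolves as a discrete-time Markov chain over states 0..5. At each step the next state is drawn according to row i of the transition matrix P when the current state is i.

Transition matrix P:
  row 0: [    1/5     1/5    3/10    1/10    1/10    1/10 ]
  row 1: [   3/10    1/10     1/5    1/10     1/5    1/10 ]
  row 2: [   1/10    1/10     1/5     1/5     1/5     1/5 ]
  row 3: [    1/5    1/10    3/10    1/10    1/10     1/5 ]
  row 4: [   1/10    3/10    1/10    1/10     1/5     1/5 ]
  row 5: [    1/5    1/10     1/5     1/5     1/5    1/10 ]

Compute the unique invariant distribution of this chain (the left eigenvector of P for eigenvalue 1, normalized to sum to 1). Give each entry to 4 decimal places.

Balance equations π_j = Σ_i π_i·P[i][j]:
  π_0 = 1/5·π_0 + 3/10·π_1 + 1/10·π_2 + 1/5·π_3 + 1/10·π_4 + 1/5·π_5
  π_1 = 1/5·π_0 + 1/10·π_1 + 1/10·π_2 + 1/10·π_3 + 3/10·π_4 + 1/10·π_5
  π_2 = 3/10·π_0 + 1/5·π_1 + 1/5·π_2 + 3/10·π_3 + 1/10·π_4 + 1/5·π_5
  π_3 = 1/10·π_0 + 1/10·π_1 + 1/5·π_2 + 1/10·π_3 + 1/10·π_4 + 1/5·π_5
  π_4 = 1/10·π_0 + 1/5·π_1 + 1/5·π_2 + 1/10·π_3 + 1/5·π_4 + 1/5·π_5
  normalize: π_0 + π_1 + π_2 + π_3 + π_4 + π_5 = 1
Solving the linear system gives exactly π = [19099/108009, 16354/108009, 234/1091, 14759/108009, 184/1091, 16415/108009].

π = [0.1768, 0.1514, 0.2145, 0.1366, 0.1687, 0.1520]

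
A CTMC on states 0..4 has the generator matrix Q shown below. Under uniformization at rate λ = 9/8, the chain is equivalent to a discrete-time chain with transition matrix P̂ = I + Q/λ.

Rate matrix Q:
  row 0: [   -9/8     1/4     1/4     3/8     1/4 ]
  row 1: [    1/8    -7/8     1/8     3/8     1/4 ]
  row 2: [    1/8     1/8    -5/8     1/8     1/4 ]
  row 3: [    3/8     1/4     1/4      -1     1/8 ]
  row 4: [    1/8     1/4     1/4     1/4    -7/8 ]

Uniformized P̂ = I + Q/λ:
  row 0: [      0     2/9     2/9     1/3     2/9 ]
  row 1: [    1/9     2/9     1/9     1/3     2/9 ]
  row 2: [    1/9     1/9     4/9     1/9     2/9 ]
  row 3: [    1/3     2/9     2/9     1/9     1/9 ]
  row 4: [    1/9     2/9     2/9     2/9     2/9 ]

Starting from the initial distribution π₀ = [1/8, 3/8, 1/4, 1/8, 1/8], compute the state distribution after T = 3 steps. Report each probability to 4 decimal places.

π = [0.1401, 0.1941, 0.2567, 0.2097, 0.1994]

t=0: π = [0.1250, 0.3750, 0.2500, 0.1250, 0.1250]
t=1: π = [0.1250, 0.1944, 0.2361, 0.2361, 0.2083]
t=2: π = [0.1497, 0.1960, 0.2531, 0.2052, 0.1960]
t=3: π = [0.1401, 0.1941, 0.2567, 0.2097, 0.1994]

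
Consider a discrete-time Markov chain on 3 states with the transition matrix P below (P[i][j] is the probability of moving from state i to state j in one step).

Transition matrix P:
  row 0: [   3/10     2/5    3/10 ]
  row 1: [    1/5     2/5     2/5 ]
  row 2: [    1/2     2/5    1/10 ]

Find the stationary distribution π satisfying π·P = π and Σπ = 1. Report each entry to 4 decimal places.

π = [0.3167, 0.4000, 0.2833]

Balance equations π_j = Σ_i π_i·P[i][j]:
  π_0 = 3/10·π_0 + 1/5·π_1 + 1/2·π_2
  π_1 = 2/5·π_0 + 2/5·π_1 + 2/5·π_2
  normalize: π_0 + π_1 + π_2 = 1
Solving the linear system gives exactly π = [19/60, 2/5, 17/60].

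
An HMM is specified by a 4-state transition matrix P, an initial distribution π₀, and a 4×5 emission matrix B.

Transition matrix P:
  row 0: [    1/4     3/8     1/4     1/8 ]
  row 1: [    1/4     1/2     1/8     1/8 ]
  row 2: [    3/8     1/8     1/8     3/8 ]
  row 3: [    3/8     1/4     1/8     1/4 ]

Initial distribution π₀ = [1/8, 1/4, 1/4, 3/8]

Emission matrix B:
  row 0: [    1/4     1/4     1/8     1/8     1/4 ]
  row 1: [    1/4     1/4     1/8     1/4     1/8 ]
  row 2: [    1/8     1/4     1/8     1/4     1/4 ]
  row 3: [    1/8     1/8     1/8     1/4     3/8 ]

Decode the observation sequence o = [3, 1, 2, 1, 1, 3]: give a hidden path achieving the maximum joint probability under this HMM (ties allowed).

path = [1, 1, 1, 1, 1, 1]

t=0: δ = [1.562e-02, 6.250e-02, 6.250e-02, 9.375e-02]  (obs o_0=3)
t=1: δ = [8.789e-03, 7.812e-03, 2.930e-03, 2.930e-03]  ψ = [3, 1, 3, 2]  (obs o_1=1)
t=2: δ = [2.747e-04, 4.883e-04, 2.747e-04, 1.373e-04]  ψ = [0, 1, 0, 0]  (obs o_2=2)
t=3: δ = [3.052e-05, 6.104e-05, 1.717e-05, 1.287e-05]  ψ = [1, 1, 0, 2]  (obs o_3=1)
t=4: δ = [3.815e-06, 7.629e-06, 1.907e-06, 9.537e-07]  ψ = [1, 1, 0, 1]  (obs o_4=1)
t=5: δ = [2.384e-07, 9.537e-07, 2.384e-07, 2.384e-07]  ψ = [1, 1, 0, 1]  (obs o_5=3)
backtrack: best end state = 1; path = [1, 1, 1, 1, 1, 1]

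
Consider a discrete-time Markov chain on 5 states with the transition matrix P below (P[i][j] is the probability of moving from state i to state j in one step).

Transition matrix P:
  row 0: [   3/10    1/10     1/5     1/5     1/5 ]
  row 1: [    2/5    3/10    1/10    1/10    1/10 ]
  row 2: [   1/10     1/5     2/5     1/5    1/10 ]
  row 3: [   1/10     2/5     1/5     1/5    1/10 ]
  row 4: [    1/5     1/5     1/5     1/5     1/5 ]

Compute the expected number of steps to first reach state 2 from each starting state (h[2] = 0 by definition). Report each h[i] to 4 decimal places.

First-step conditioning: h[2] = 0; for i ≠ 2, h[i] = 1 + Σ_k P[i][k]·h[k].
  h[0] = 1 + 3/10·h[0] + 1/10·h[1] + 1/5·h[3] + 1/5·h[4]
  h[1] = 1 + 2/5·h[0] + 3/10·h[1] + 1/10·h[3] + 1/10·h[4]
  h[3] = 1 + 1/10·h[0] + 2/5·h[1] + 1/5·h[3] + 1/10·h[4]
  h[4] = 1 + 1/5·h[0] + 1/5·h[1] + 1/5·h[3] + 1/5·h[4]
Solving the 4×4 linear system over states ≠ 2 gives exactly h = [839/150, 313/50, 0, 434/75, 283/50] (h[2] = 0 is the target).

h = [5.5933, 6.2600, 0.0000, 5.7867, 5.6600]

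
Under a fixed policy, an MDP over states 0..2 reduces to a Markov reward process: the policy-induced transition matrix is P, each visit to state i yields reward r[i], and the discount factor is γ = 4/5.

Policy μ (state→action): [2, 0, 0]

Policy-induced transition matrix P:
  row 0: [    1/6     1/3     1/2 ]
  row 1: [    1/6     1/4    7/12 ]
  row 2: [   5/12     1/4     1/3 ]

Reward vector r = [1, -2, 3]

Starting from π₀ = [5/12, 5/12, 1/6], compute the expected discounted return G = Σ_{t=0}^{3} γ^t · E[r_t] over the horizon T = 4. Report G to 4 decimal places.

t=0: π = [0.4167, 0.4167, 0.1667], E[r] = 0.0833, γ^t·E[r] = 0.083333, running G = 0.083333
t=1: π = [0.2083, 0.2847, 0.5069], E[r] = 1.1597, γ^t·E[r] = 0.927778, running G = 1.011111
t=2: π = [0.2934, 0.2674, 0.4392], E[r] = 1.0764, γ^t·E[r] = 0.688889, running G = 1.700000
t=3: π = [0.2765, 0.2745, 0.4491], E[r] = 1.0748, γ^t·E[r] = 0.550296, running G = 2.250296

G = 2.2503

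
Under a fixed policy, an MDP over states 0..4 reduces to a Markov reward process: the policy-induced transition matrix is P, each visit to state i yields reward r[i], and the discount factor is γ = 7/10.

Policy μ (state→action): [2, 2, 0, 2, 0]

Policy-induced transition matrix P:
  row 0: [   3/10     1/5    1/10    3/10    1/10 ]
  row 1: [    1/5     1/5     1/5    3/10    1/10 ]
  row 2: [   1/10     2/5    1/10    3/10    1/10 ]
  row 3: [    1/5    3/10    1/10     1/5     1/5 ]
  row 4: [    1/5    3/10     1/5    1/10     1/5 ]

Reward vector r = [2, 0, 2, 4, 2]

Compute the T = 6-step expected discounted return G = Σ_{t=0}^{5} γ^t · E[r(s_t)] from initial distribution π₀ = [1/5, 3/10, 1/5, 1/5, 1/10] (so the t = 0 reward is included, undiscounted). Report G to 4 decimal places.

G = 5.6208

t=0: π = [0.2000, 0.3000, 0.2000, 0.2000, 0.1000], E[r] = 1.8000, γ^t·E[r] = 1.800000, running G = 1.800000
t=1: π = [0.2000, 0.2700, 0.1400, 0.2600, 0.1300], E[r] = 1.9800, γ^t·E[r] = 1.386000, running G = 3.186000
t=2: π = [0.2060, 0.2670, 0.1400, 0.2480, 0.1390], E[r] = 1.9620, γ^t·E[r] = 0.961380, running G = 4.147380
t=3: π = [0.2066, 0.2667, 0.1406, 0.2474, 0.1387], E[r] = 1.9614, γ^t·E[r] = 0.672760, running G = 4.820140
t=4: π = [0.2066, 0.2667, 0.1405, 0.2475, 0.1386], E[r] = 1.9616, γ^t·E[r] = 0.470975, running G = 5.291116
t=5: π = [0.2066, 0.2667, 0.1405, 0.2475, 0.1386], E[r] = 1.9616, γ^t·E[r] = 0.329688, running G = 5.620803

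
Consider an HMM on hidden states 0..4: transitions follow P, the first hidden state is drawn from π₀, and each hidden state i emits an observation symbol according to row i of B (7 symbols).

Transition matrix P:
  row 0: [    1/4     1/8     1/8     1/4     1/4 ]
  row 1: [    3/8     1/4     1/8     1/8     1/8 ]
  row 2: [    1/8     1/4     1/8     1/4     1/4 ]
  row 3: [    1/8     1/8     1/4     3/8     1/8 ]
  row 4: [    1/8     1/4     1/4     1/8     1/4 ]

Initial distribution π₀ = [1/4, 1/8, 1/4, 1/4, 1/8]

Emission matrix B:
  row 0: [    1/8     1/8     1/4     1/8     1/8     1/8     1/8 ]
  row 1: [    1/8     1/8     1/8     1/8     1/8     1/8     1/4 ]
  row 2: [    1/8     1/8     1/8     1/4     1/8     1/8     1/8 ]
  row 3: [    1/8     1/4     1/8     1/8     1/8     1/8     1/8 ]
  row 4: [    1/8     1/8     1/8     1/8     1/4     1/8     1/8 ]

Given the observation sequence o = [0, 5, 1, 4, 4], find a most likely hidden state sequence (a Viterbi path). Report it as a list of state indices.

path = [3, 3, 3, 3, 3]

t=0: δ = [3.125e-02, 1.562e-02, 3.125e-02, 3.125e-02, 1.562e-02]  (obs o_0=0)
t=1: δ = [9.766e-04, 9.766e-04, 9.766e-04, 1.465e-03, 9.766e-04]  ψ = [0, 2, 3, 3, 0]  (obs o_1=5)
t=2: δ = [4.578e-05, 3.052e-05, 4.578e-05, 1.373e-04, 3.052e-05]  ψ = [1, 1, 3, 3, 0]  (obs o_2=1)
t=3: δ = [2.146e-06, 2.146e-06, 4.292e-06, 6.437e-06, 4.292e-06]  ψ = [3, 3, 3, 3, 3]  (obs o_3=4)
t=4: δ = [1.006e-07, 1.341e-07, 2.012e-07, 3.017e-07, 2.682e-07]  ψ = [1, 2, 3, 3, 2]  (obs o_4=4)
backtrack: best end state = 3; path = [3, 3, 3, 3, 3]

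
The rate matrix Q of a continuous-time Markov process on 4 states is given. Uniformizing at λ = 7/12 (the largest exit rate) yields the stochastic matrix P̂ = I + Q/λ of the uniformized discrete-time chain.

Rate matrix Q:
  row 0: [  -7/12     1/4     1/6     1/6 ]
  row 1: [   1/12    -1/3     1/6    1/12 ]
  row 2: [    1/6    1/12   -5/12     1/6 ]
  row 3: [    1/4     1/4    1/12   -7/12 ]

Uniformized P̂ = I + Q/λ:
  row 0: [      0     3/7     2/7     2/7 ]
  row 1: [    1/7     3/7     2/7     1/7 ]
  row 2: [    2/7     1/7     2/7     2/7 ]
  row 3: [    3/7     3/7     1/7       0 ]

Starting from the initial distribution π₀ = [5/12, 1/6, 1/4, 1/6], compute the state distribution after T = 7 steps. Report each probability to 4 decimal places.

t=0: π = [0.4167, 0.1667, 0.2500, 0.1667]
t=1: π = [0.1667, 0.3571, 0.2619, 0.2143]
t=2: π = [0.2177, 0.3537, 0.2551, 0.1735]
t=3: π = [0.1978, 0.3557, 0.2609, 0.1856]
t=4: π = [0.2049, 0.3540, 0.2592, 0.1819]
t=5: π = [0.2026, 0.3545, 0.2597, 0.1832]
t=6: π = [0.2034, 0.3544, 0.2595, 0.1827]
t=7: π = [0.2031, 0.3544, 0.2596, 0.1829]

π = [0.2031, 0.3544, 0.2596, 0.1829]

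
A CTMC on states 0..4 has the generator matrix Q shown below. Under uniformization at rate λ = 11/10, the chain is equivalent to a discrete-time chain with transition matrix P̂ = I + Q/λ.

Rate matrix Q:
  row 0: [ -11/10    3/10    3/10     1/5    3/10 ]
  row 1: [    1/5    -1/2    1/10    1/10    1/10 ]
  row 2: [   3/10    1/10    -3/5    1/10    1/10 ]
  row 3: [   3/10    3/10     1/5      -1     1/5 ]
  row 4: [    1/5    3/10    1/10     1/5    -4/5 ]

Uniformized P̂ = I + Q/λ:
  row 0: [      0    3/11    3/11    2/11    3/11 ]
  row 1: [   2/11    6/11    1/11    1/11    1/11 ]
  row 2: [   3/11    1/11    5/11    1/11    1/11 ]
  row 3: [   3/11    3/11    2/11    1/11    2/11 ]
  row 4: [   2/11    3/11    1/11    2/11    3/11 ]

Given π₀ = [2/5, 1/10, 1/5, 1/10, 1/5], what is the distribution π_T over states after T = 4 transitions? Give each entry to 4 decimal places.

t=0: π = [0.4000, 0.1000, 0.2000, 0.1000, 0.2000]
t=1: π = [0.1364, 0.2636, 0.2455, 0.1455, 0.2091]
t=2: π = [0.1926, 0.3000, 0.2182, 0.1223, 0.1669]
t=3: π = [0.1778, 0.3149, 0.2164, 0.1236, 0.1674]
t=4: π = [0.1804, 0.3193, 0.2131, 0.1223, 0.1649]

π = [0.1804, 0.3193, 0.2131, 0.1223, 0.1649]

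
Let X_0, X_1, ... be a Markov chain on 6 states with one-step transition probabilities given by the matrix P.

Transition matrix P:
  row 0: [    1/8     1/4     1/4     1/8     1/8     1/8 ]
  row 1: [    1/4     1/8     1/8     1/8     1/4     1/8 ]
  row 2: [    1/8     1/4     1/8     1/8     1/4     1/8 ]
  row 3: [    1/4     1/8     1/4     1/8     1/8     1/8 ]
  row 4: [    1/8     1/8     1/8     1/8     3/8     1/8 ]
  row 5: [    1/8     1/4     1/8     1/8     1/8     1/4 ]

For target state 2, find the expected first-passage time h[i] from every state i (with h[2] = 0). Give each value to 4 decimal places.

h = [5.4309, 6.1221, 0.0000, 5.3445, 6.2209, 6.2067]

First-step conditioning: h[2] = 0; for i ≠ 2, h[i] = 1 + Σ_k P[i][k]·h[k].
  h[0] = 1 + 1/8·h[0] + 1/4·h[1] + 1/8·h[3] + 1/8·h[4] + 1/8·h[5]
  h[1] = 1 + 1/4·h[0] + 1/8·h[1] + 1/8·h[3] + 1/4·h[4] + 1/8·h[5]
  h[3] = 1 + 1/4·h[0] + 1/8·h[1] + 1/8·h[3] + 1/8·h[4] + 1/8·h[5]
  h[4] = 1 + 1/8·h[0] + 1/8·h[1] + 1/8·h[3] + 3/8·h[4] + 1/8·h[5]
  h[5] = 1 + 1/8·h[0] + 1/4·h[1] + 1/8·h[3] + 1/8·h[4] + 1/4·h[5]
Solving the 5×5 linear system over states ≠ 2 gives exactly h = [24640/4537, 27776/4537, 0, 24248/4537, 28224/4537, 28160/4537] (h[2] = 0 is the target).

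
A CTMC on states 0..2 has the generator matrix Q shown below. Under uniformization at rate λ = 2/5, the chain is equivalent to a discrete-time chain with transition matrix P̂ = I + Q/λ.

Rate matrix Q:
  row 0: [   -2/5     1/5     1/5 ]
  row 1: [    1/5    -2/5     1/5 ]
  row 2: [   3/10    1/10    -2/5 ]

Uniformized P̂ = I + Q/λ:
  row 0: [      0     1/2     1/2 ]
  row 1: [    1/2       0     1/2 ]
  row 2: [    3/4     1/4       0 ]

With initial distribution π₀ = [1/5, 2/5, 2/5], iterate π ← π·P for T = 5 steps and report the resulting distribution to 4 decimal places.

t=0: π = [0.2000, 0.4000, 0.4000]
t=1: π = [0.5000, 0.2000, 0.3000]
t=2: π = [0.3250, 0.3250, 0.3500]
t=3: π = [0.4250, 0.2500, 0.3250]
t=4: π = [0.3688, 0.2938, 0.3375]
t=5: π = [0.4000, 0.2688, 0.3313]

π = [0.4000, 0.2688, 0.3313]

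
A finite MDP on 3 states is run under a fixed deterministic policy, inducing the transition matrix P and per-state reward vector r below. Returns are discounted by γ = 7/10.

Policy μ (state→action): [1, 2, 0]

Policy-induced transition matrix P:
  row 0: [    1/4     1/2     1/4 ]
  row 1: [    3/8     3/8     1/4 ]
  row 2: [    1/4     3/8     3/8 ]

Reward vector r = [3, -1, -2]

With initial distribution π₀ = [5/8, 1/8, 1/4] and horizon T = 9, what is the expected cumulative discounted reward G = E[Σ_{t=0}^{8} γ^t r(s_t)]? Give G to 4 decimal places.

t=0: π = [0.6250, 0.1250, 0.2500], E[r] = 1.2500, γ^t·E[r] = 1.250000, running G = 1.250000
t=1: π = [0.2656, 0.4531, 0.2813], E[r] = -0.2188, γ^t·E[r] = -0.153125, running G = 1.096875
t=2: π = [0.3066, 0.4082, 0.2852], E[r] = -0.0586, γ^t·E[r] = -0.028711, running G = 1.068164
t=3: π = [0.3010, 0.4133, 0.2856], E[r] = -0.0815, γ^t·E[r] = -0.027969, running G = 1.040195
t=4: π = [0.3017, 0.4126, 0.2857], E[r] = -0.0790, γ^t·E[r] = -0.018978, running G = 1.021217
t=5: π = [0.3016, 0.4127, 0.2857], E[r] = -0.0794, γ^t·E[r] = -0.013345, running G = 1.007873
t=6: π = [0.3016, 0.4127, 0.2857], E[r] = -0.0794, γ^t·E[r] = -0.009337, running G = 0.998536
t=7: π = [0.3016, 0.4127, 0.2857], E[r] = -0.0794, γ^t·E[r] = -0.006536, running G = 0.992000
t=8: π = [0.3016, 0.4127, 0.2857], E[r] = -0.0794, γ^t·E[r] = -0.004575, running G = 0.987425

G = 0.9874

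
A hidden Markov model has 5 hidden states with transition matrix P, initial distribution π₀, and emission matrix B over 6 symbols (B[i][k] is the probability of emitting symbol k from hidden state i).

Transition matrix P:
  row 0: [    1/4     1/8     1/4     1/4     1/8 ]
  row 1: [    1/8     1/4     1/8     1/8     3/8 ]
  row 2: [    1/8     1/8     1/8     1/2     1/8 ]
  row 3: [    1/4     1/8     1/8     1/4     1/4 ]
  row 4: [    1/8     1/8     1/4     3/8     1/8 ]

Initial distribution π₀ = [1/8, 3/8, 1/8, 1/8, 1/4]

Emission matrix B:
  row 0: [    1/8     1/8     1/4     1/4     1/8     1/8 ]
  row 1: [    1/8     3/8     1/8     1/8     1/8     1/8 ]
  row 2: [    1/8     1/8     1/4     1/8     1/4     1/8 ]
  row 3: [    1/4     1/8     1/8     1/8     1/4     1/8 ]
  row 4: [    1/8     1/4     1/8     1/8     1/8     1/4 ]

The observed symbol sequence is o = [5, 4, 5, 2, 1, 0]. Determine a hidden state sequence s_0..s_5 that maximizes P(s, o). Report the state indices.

t=0: δ = [1.562e-02, 4.688e-02, 1.562e-02, 1.562e-02, 6.250e-02]  (obs o_0=5)
t=1: δ = [9.766e-04, 1.465e-03, 3.906e-03, 5.859e-03, 2.197e-03]  ψ = [4, 1, 4, 4, 1]  (obs o_1=4)
t=2: δ = [1.831e-04, 9.155e-05, 9.155e-05, 2.441e-04, 3.662e-04]  ψ = [3, 3, 3, 2, 3]  (obs o_2=5)
t=3: δ = [1.526e-05, 5.722e-06, 2.289e-05, 1.717e-05, 7.629e-06]  ψ = [3, 4, 4, 4, 3]  (obs o_3=2)
t=4: δ = [5.364e-07, 1.073e-06, 4.768e-07, 1.431e-06, 1.073e-06]  ψ = [3, 2, 0, 2, 3]  (obs o_4=1)
t=5: δ = [4.470e-08, 3.353e-08, 3.353e-08, 1.006e-07, 5.029e-08]  ψ = [3, 1, 4, 4, 1]  (obs o_5=0)
backtrack: best end state = 3; path = [4, 3, 4, 3, 4, 3]

path = [4, 3, 4, 3, 4, 3]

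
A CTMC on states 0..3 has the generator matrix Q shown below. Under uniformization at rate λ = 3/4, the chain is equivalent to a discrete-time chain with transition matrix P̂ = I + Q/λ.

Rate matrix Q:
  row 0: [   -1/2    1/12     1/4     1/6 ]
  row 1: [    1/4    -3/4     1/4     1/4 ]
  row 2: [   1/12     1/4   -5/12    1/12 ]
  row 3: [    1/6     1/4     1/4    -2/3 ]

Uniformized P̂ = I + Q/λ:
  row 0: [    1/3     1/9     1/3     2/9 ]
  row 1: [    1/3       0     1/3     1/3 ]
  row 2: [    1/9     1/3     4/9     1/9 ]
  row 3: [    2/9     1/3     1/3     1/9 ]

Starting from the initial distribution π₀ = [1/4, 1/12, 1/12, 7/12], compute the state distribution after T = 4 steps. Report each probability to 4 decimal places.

π = [0.2300, 0.2107, 0.3750, 0.1844]

t=0: π = [0.2500, 0.0833, 0.0833, 0.5833]
t=1: π = [0.2500, 0.2500, 0.3426, 0.1574]
t=2: π = [0.2397, 0.1944, 0.3714, 0.1944]
t=3: π = [0.2292, 0.2152, 0.3746, 0.1810]
t=4: π = [0.2300, 0.2107, 0.3750, 0.1844]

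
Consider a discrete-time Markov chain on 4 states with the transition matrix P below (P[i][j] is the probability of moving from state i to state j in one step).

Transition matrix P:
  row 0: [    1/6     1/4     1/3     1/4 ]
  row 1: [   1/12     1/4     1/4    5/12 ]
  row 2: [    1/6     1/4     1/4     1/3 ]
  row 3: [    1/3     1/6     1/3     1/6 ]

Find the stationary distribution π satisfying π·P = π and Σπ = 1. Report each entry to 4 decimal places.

Balance equations π_j = Σ_i π_i·P[i][j]:
  π_0 = 1/6·π_0 + 1/12·π_1 + 1/6·π_2 + 1/3·π_3
  π_1 = 1/4·π_0 + 1/4·π_1 + 1/4·π_2 + 1/6·π_3
  π_2 = 1/3·π_0 + 1/4·π_1 + 1/4·π_2 + 1/3·π_3
  normalize: π_0 + π_1 + π_2 + π_3 = 1
Solving the linear system gives exactly π = [402/2053, 464/2053, 596/2053, 591/2053].

π = [0.1958, 0.2260, 0.2903, 0.2879]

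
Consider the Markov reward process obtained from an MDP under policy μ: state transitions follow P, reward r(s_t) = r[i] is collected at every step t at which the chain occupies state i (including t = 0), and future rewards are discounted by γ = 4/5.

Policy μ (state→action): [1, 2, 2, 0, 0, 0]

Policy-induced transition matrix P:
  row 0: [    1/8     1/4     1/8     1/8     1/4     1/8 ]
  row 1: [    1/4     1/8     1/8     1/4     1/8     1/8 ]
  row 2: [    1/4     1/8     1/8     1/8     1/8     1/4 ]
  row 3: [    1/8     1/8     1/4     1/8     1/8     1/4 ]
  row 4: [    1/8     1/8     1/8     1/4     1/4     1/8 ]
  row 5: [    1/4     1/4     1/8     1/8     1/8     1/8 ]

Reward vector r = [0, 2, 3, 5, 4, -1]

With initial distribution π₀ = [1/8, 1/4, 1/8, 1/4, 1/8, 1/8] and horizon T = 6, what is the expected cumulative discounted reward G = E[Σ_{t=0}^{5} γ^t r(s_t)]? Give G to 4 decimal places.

G = 8.1760

t=0: π = [0.1250, 0.2500, 0.1250, 0.2500, 0.1250, 0.1250], E[r] = 2.5000, γ^t·E[r] = 2.500000, running G = 2.500000
t=1: π = [0.1875, 0.1563, 0.1563, 0.1719, 0.1563, 0.1719], E[r] = 2.0938, γ^t·E[r] = 1.675000, running G = 4.175000
t=2: π = [0.1855, 0.1699, 0.1465, 0.1641, 0.1680, 0.1660], E[r] = 2.1055, γ^t·E[r] = 1.347500, running G = 5.522500
t=3: π = [0.1853, 0.1689, 0.1455, 0.1672, 0.1692, 0.1638], E[r] = 2.1235, γ^t·E[r] = 1.087250, running G = 6.609750
t=4: π = [0.1848, 0.1686, 0.1459, 0.1673, 0.1693, 0.1641], E[r] = 2.1245, γ^t·E[r] = 0.870188, running G = 7.479938
t=5: π = [0.1848, 0.1686, 0.1459, 0.1672, 0.1693, 0.1641], E[r] = 2.1241, γ^t·E[r] = 0.696014, running G = 8.175951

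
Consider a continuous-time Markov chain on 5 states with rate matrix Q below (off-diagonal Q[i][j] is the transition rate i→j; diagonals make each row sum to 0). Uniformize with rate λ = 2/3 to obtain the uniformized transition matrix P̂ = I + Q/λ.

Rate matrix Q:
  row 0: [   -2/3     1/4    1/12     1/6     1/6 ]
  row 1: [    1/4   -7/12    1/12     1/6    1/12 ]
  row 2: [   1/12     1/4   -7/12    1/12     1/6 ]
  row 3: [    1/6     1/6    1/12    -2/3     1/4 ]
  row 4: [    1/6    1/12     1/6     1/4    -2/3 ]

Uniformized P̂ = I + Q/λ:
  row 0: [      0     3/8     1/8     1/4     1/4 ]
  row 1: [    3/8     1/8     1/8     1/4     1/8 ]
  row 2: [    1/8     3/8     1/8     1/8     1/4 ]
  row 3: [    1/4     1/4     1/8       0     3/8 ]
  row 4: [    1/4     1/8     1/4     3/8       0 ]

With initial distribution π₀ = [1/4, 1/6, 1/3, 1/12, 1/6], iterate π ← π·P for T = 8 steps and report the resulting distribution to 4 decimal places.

t=0: π = [0.2500, 0.1667, 0.3333, 0.0833, 0.1667]
t=1: π = [0.1667, 0.2813, 0.1458, 0.2083, 0.1979]
t=2: π = [0.2253, 0.2292, 0.1497, 0.2044, 0.1914]
t=3: π = [0.2036, 0.2443, 0.1489, 0.2041, 0.1991]
t=4: π = [0.2110, 0.2386, 0.1499, 0.2052, 0.1952]
t=5: π = [0.2083, 0.2409, 0.1494, 0.2044, 0.1970]
t=6: π = [0.2093, 0.2400, 0.1496, 0.2049, 0.1962]
t=7: π = [0.2090, 0.2404, 0.1495, 0.2046, 0.1966]
t=8: π = [0.2091, 0.2402, 0.1496, 0.2047, 0.1964]

π = [0.2091, 0.2402, 0.1496, 0.2047, 0.1964]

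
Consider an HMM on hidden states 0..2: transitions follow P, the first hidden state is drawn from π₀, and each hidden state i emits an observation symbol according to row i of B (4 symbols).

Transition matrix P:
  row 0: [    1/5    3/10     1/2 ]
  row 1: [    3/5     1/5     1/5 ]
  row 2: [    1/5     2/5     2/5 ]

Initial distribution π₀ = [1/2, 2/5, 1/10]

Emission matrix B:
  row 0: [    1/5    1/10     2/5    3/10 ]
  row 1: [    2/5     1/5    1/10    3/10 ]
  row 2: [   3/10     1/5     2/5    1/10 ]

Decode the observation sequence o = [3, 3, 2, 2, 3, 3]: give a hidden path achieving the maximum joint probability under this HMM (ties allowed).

path = [1, 0, 2, 2, 1, 0]

t=0: δ = [1.500e-01, 1.200e-01, 1.000e-02]  (obs o_0=3)
t=1: δ = [2.160e-02, 1.350e-02, 7.500e-03]  ψ = [1, 0, 0]  (obs o_1=3)
t=2: δ = [3.240e-03, 6.480e-04, 4.320e-03]  ψ = [1, 0, 0]  (obs o_2=2)
t=3: δ = [3.456e-04, 1.728e-04, 6.912e-04]  ψ = [2, 2, 2]  (obs o_3=2)
t=4: δ = [4.147e-05, 8.294e-05, 2.765e-05]  ψ = [2, 2, 2]  (obs o_4=3)
t=5: δ = [1.493e-05, 4.977e-06, 2.074e-06]  ψ = [1, 1, 0]  (obs o_5=3)
backtrack: best end state = 0; path = [1, 0, 2, 2, 1, 0]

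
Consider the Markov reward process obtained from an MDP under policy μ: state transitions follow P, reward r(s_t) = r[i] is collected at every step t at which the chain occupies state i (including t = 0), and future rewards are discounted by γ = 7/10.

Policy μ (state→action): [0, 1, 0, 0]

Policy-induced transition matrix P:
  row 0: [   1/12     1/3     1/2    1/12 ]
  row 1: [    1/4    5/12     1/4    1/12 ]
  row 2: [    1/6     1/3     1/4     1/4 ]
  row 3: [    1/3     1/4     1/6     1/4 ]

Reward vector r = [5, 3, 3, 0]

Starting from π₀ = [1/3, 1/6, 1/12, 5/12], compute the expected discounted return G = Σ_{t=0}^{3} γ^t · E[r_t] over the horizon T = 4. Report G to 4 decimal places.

G = 6.9158

t=0: π = [0.3333, 0.1667, 0.0833, 0.4167], E[r] = 2.4167, γ^t·E[r] = 2.416667, running G = 2.416667
t=1: π = [0.2222, 0.3125, 0.2986, 0.1667], E[r] = 2.9444, γ^t·E[r] = 2.061111, running G = 4.477778
t=2: π = [0.2020, 0.3455, 0.2917, 0.1609], E[r] = 2.9213, γ^t·E[r] = 1.431435, running G = 5.909213
t=3: π = [0.2054, 0.3487, 0.2871, 0.1588], E[r] = 2.9346, γ^t·E[r] = 1.006570, running G = 6.915783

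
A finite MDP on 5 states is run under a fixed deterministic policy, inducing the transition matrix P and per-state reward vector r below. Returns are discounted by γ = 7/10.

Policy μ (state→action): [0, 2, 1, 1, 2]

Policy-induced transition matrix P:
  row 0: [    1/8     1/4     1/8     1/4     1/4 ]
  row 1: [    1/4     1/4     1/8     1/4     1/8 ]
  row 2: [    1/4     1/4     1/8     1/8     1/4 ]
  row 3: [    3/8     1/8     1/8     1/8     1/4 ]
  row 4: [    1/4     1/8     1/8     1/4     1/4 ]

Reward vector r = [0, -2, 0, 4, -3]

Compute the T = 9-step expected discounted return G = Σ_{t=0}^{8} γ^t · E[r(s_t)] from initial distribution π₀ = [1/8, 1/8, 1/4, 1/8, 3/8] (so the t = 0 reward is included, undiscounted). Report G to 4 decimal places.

G = -1.4127

t=0: π = [0.1250, 0.1250, 0.2500, 0.1250, 0.3750], E[r] = -0.8750, γ^t·E[r] = -0.875000, running G = -0.875000
t=1: π = [0.2500, 0.1875, 0.1250, 0.2031, 0.2344], E[r] = -0.2656, γ^t·E[r] = -0.185938, running G = -1.060938
t=2: π = [0.2441, 0.1953, 0.1250, 0.2090, 0.2266], E[r] = -0.2344, γ^t·E[r] = -0.114844, running G = -1.175781
t=3: π = [0.2456, 0.1956, 0.1250, 0.2083, 0.2256], E[r] = -0.2349, γ^t·E[r] = -0.080558, running G = -1.256339
t=4: π = [0.2453, 0.1958, 0.1250, 0.2083, 0.2256], E[r] = -0.2348, γ^t·E[r] = -0.056383, running G = -1.312723
t=5: π = [0.2454, 0.1958, 0.1250, 0.2083, 0.2255], E[r] = -0.2348, γ^t·E[r] = -0.039460, running G = -1.352183
t=6: π = [0.2454, 0.1958, 0.1250, 0.2083, 0.2255], E[r] = -0.2348, γ^t·E[r] = -0.027623, running G = -1.379806
t=7: π = [0.2454, 0.1958, 0.1250, 0.2083, 0.2255], E[r] = -0.2348, γ^t·E[r] = -0.019336, running G = -1.399141
t=8: π = [0.2454, 0.1958, 0.1250, 0.2083, 0.2255], E[r] = -0.2348, γ^t·E[r] = -0.013535, running G = -1.412676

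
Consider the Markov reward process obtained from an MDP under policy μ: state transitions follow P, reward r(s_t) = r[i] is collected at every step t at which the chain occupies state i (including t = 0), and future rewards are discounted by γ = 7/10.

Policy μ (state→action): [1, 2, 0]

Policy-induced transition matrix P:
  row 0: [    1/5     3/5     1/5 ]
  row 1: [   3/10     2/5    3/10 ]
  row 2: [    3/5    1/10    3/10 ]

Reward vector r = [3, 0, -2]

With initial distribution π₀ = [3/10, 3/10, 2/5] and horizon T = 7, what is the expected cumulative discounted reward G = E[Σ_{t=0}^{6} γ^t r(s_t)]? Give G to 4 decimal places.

t=0: π = [0.3000, 0.3000, 0.4000], E[r] = 0.1000, γ^t·E[r] = 0.100000, running G = 0.100000
t=1: π = [0.3900, 0.3400, 0.2700], E[r] = 0.6300, γ^t·E[r] = 0.441000, running G = 0.541000
t=2: π = [0.3420, 0.3970, 0.2610], E[r] = 0.5040, γ^t·E[r] = 0.246960, running G = 0.787960
t=3: π = [0.3441, 0.3901, 0.2658], E[r] = 0.5007, γ^t·E[r] = 0.171740, running G = 0.959700
t=4: π = [0.3453, 0.3891, 0.2656], E[r] = 0.5048, γ^t·E[r] = 0.121205, running G = 1.080905
t=5: π = [0.3451, 0.3894, 0.2655], E[r] = 0.5045, γ^t·E[r] = 0.084791, running G = 1.165696
t=6: π = [0.3451, 0.3894, 0.2655], E[r] = 0.5044, γ^t·E[r] = 0.059343, running G = 1.225039

G = 1.2250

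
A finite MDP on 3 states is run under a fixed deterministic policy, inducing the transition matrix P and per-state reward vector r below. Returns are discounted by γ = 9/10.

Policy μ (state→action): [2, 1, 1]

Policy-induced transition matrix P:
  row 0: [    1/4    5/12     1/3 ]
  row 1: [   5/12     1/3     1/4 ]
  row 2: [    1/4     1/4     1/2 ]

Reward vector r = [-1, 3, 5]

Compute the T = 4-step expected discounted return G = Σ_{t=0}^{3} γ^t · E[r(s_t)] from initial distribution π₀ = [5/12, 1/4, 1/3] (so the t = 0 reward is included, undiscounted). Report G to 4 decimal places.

t=0: π = [0.4167, 0.2500, 0.3333], E[r] = 2.0000, γ^t·E[r] = 2.000000, running G = 2.000000
t=1: π = [0.2917, 0.3403, 0.3681], E[r] = 2.5694, γ^t·E[r] = 2.312500, running G = 4.312500
t=2: π = [0.3067, 0.3270, 0.3663], E[r] = 2.5058, γ^t·E[r] = 2.029688, running G = 6.342188
t=3: π = [0.3045, 0.3284, 0.3671], E[r] = 2.5163, γ^t·E[r] = 1.834383, running G = 8.176570

G = 8.1766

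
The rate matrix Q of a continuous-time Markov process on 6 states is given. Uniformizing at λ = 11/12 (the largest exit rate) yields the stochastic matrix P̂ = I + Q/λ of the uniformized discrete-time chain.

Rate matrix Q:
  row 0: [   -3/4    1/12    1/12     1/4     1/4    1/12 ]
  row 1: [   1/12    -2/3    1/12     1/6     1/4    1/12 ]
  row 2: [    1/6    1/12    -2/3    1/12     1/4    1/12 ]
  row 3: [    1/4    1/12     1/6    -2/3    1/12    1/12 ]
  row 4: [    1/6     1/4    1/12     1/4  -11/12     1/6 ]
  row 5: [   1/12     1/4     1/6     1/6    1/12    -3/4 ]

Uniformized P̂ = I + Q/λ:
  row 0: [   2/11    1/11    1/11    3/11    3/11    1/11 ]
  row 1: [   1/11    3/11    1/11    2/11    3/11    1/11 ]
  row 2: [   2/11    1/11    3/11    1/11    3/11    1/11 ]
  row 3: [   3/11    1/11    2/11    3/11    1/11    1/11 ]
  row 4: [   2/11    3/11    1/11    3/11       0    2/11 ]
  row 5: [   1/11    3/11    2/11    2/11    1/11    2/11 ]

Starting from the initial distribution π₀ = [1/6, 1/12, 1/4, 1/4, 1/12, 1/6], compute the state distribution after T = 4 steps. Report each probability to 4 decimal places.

π = [0.1753, 0.1740, 0.1485, 0.2193, 0.1663, 0.1166]

t=0: π = [0.1667, 0.0833, 0.2500, 0.2500, 0.0833, 0.1667]
t=1: π = [0.1818, 0.1515, 0.1742, 0.2045, 0.1742, 0.1136]
t=2: π = [0.1763, 0.1708, 0.1515, 0.2169, 0.1674, 0.1171]
t=3: π = [0.1754, 0.1737, 0.1488, 0.2190, 0.1664, 0.1168]
t=4: π = [0.1753, 0.1740, 0.1485, 0.2193, 0.1663, 0.1166]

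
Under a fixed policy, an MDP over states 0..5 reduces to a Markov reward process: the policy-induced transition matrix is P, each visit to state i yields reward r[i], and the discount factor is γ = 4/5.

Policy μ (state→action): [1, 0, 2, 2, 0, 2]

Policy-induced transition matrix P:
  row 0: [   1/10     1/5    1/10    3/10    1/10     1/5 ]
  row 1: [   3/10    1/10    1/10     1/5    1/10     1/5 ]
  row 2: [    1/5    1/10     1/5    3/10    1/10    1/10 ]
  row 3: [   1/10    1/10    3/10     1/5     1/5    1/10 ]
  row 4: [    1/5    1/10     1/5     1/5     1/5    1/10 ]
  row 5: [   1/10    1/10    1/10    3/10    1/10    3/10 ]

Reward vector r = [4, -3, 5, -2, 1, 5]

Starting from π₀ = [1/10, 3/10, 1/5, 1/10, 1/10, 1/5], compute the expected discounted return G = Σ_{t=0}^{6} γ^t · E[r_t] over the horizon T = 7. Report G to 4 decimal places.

G = 6.2250

t=0: π = [0.1000, 0.3000, 0.2000, 0.1000, 0.1000, 0.2000], E[r] = 1.4000, γ^t·E[r] = 1.400000, running G = 1.400000
t=1: π = [0.1900, 0.1100, 0.1500, 0.2500, 0.1200, 0.1800], E[r] = 1.7000, γ^t·E[r] = 1.360000, running G = 2.760000
t=2: π = [0.1490, 0.1190, 0.1770, 0.2520, 0.1370, 0.1660], E[r] = 1.5870, γ^t·E[r] = 1.015680, running G = 3.775680
t=3: π = [0.1552, 0.1149, 0.1818, 0.2492, 0.1389, 0.1600], E[r] = 1.6256, γ^t·E[r] = 0.832307, running G = 4.607987
t=4: π = [0.1551, 0.1155, 0.1819, 0.2497, 0.1388, 0.1590], E[r] = 1.6177, γ^t·E[r] = 0.662589, running G = 5.270577
t=5: π = [0.1552, 0.1155, 0.1820, 0.2496, 0.1389, 0.1589], E[r] = 1.6182, γ^t·E[r] = 0.530252, running G = 5.800829
t=6: π = [0.1552, 0.1155, 0.1820, 0.2496, 0.1388, 0.1588], E[r] = 1.6181, γ^t·E[r] = 0.424165, running G = 6.224993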